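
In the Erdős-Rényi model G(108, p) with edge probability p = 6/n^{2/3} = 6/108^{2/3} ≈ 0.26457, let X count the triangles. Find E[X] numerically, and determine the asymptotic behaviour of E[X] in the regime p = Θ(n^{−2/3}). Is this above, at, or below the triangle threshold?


Number of potential triangles: C(108, 3) = 204156.
Each occurs with probability p³ ≈ (0.26457)³ ≈ 1.8518519e-02.
By linearity: E[X] = C(108, 3)·p³ ≈ 204156 · 1.8518519e-02 ≈ 3780.66667.
Since α = 2/3 < 1, p = c/n^{2/3} ≫ 1/n is above the triangle threshold p ~ 1/n. Asymptotically E[X] ~ (c³/6)·n^{3(1−α)} = (6³/6)·n^{1} → ∞; triangles are abundant w.h.p.

E[X] ≈ 3780.66667; in regime p = Θ(1/n^{2/3}) E[X] diverges (above the triangle threshold p ~ 1/n).


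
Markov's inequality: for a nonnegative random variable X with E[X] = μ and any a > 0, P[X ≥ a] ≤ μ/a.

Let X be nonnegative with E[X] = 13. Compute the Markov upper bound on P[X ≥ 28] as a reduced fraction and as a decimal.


μ = E[X] = 13, a = 28.
Markov: P[X ≥ 28] ≤ μ/a = (13)/28 = 13/28.
Numerically: ≈ 0.464.
(Since a = 28 > μ = 13.000, the bound 13/28 is < 1 and informative.)

P[X ≥ 28] ≤ 13/28 ≈ 0.464.


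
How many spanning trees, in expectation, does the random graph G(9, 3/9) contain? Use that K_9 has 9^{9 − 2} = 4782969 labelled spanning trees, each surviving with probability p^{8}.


K_9 has 9^{9 − 2} = 4782969 labelled spanning trees.
For each such spanning tree H, let X_H = 1 if all 8 edges of H are present in G. Then P[X_H = 1] = p^{8} = (1/3)^{8} = 1/6561.
By linearity: E[X] = Σ_H E[X_H] = 4782969 · p^{8} = 4782969 · 1/6561 = 729.
Numerically: E[X] ≈ 729.

E[X] = 4782969 · (1/3)^{8} = 729 ≈ 729.


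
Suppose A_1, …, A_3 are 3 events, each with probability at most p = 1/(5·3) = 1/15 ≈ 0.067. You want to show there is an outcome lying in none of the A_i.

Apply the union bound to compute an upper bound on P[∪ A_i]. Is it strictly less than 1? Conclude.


Union bound: P[∪_{i=1}^{3} A_i] ≤ Σ_i P[A_i] ≤ 3·p = 3·(1/15) = 1/5.
Numerically: 1/5 ≈ 0.200.
Is 1/5 < 1? YES.
Since P[∪ A_i] ≤ 1/5 < 1, the complement has P[∩ A_i^c] ≥ 1 − 1/5 = 4/5 > 0, so some outcome avoids every A_i.

3·p = 1/5 ≈ 0.200; existence CERTIFIED by the union bound.


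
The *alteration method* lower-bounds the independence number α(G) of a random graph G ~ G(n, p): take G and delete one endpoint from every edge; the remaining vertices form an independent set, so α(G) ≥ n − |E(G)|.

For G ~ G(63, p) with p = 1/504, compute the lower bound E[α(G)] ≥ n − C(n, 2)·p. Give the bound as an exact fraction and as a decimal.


E[|E(G)|] = C(63, 2)·p = 1953 · (1/504) = 31/8.
E[α(G)] ≥ n − E[|E(G)|] = 63 − 31/8 = 473/8.
Numerically: ≈ 59.1250.
(This is only a lower bound; the true E[α(G)] may be larger.)

E[α(G)] ≥ 473/8 ≈ 59.1250.


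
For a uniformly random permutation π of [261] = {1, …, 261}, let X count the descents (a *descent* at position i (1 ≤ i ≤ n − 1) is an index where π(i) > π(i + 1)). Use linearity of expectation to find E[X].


Write X = Σ X_I over i = 1, …, 260, with X_I the indicator of one descent.
There are 260 indicators.
For each fixed i, the pair (π(i), π(i+1)) is a uniformly random ordered pair of distinct values from {1, …, 261}; by symmetry P[π(i) > π(i+1)] = 1/2.
By linearity: E[X] = 260 · (1/2) = (261 − 1) · (1/2) = 130 ≈ 130.00000.

E[X] = 130 = 130.00000.


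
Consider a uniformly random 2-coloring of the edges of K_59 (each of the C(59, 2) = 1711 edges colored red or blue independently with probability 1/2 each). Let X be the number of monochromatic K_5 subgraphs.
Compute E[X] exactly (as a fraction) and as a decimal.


Let X = Σ_S X_S over the C(59, 5) = 5006386 subsets S of size 5, where X_S = 1 if the K_5 on S is monochromatic.
For a fixed S, the K_5 on S has C(5, 2) = 10 edges. P[all 10 edges red] = (1/2)^10, and likewise for blue, so P[monochromatic] = 2·(1/2)^10 = 2^{1 − 10} = 1/512.
Summing: E[X] = C(59, 5) · 2^{1 − 10} = 5006386 · 1/512 = 2503193/256.
Numerically: E[X] ≈ 9778.097656.

E[X] = C(59,5)·2^(1−C(5,2)) = 2503193/256 ≈ 9778.097656.


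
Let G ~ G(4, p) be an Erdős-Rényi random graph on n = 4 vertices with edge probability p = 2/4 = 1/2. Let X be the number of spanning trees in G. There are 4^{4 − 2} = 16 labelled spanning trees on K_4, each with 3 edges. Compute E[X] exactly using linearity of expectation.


K_4 has 4^{4 − 2} = 16 labelled spanning trees.
For each such spanning tree H, let X_H = 1 if all 3 edges of H are present in G. Then P[X_H = 1] = p^{3} = (1/2)^{3} = 1/8.
Summing the indicators: E[X] = Σ_H E[X_H] = 16 · p^{3} = 16 · 1/8 = 2.
Numerically: E[X] ≈ 2.

E[X] = 16 · (1/2)^{3} = 2 ≈ 2.


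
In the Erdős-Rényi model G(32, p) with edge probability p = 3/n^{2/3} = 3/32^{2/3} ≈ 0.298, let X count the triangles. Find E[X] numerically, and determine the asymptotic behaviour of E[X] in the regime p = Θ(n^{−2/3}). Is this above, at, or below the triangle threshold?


Number of potential triangles: C(32, 3) = 4960.
Each occurs with probability p³ ≈ (0.298)³ ≈ 2.63672e-02.
By linearity: E[X] = C(32, 3)·p³ ≈ 4960 · 2.63672e-02 ≈ 130.781.
Since α = 2/3 < 1, p = c/n^{2/3} ≫ 1/n is above the triangle threshold p ~ 1/n. Asymptotically E[X] ~ (c³/6)·n^{3(1−α)} = (3³/6)·n^{1} → ∞; triangles are abundant w.h.p.

E[X] ≈ 130.781; in regime p = Θ(1/n^{2/3}) E[X] diverges (above the triangle threshold p ~ 1/n).


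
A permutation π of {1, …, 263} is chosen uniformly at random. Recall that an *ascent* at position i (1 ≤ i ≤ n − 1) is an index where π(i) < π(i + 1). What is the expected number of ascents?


Write X = Σ X_I over i = 1, …, 262, with X_I the indicator of one ascent.
There are 262 indicators.
For each fixed i, the pair (π(i), π(i+1)) is a uniformly random ordered pair of distinct values from {1, …, 263}; by symmetry P[π(i) < π(i+1)] = 1/2.
By linearity: E[X] = 262 · (1/2) = (263 − 1) · (1/2) = 131 ≈ 131.000000.

E[X] = 131 = 131.000000.


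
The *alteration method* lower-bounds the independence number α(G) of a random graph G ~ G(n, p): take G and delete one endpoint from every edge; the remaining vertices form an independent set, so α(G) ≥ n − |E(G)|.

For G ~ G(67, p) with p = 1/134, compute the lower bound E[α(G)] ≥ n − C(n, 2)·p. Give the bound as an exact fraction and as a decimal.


E[|E(G)|] = C(67, 2)·p = 2211 · (1/134) = 33/2.
E[α(G)] ≥ n − E[|E(G)|] = 67 − 33/2 = 101/2.
Numerically: ≈ 50.50000.
(This is only a lower bound; the true E[α(G)] may be larger.)

E[α(G)] ≥ 101/2 ≈ 50.50000.


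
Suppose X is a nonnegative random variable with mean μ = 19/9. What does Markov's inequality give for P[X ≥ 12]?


μ = E[X] = 19/9, a = 12.
Markov: P[X ≥ 12] ≤ μ/a = (19/9)/12 = 19/108.
Numerically: ≈ 0.176.
(Since a = 12 > μ = 2.111, the bound 19/108 is < 1 and informative.)

P[X ≥ 12] ≤ 19/108 ≈ 0.176.


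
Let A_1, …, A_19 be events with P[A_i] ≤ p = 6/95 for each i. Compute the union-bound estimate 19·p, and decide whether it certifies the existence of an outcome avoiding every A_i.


Union bound: P[∪_{i=1}^{19} A_i] ≤ Σ_i P[A_i] ≤ 19·p = 19·(6/95) = 6/5.
Numerically: 6/5 ≈ 1.200000.
Is 6/5 < 1? NO.
Since the bound 6/5 is ≥ 1, the union bound is uninformative here; it does NOT by itself certify existence.

19·p = 6/5 ≈ 1.200000; existence NOT certified by the union bound.


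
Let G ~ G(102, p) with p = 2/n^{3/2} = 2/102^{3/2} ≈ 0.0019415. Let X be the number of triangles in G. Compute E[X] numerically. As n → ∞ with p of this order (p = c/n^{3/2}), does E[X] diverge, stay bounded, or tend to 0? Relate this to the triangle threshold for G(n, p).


Number of potential triangles: C(102, 3) = 171700.
Each occurs with probability p³ ≈ (0.0019415)³ ≈ 7.3179462e-09.
By linearity: E[X] = C(102, 3)·p³ ≈ 171700 · 7.3179462e-09 ≈ 0.00126.
Since α = 3/2 > 1, p = c/n^{3/2} = o(1/n) is below the triangle threshold p ~ 1/n. Asymptotically E[X] ~ (c³/6)·n^{3(1−α)} = (2³/6)·n^{-1.5} → 0, so by Markov's inequality G has no triangles w.h.p.

E[X] ≈ 0.00126; in regime p = Θ(1/n^{3/2}) E[X] tends to 0 (below the triangle threshold p ~ 1/n).


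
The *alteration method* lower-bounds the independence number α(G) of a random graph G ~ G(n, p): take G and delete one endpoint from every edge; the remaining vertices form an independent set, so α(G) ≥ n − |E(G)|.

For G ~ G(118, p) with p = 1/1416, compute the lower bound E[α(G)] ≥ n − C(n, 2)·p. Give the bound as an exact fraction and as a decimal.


E[|E(G)|] = C(118, 2)·p = 6903 · (1/1416) = 39/8.
E[α(G)] ≥ n − E[|E(G)|] = 118 − 39/8 = 905/8.
Numerically: ≈ 113.125000.
(This is only a lower bound; the true E[α(G)] may be larger.)

E[α(G)] ≥ 905/8 ≈ 113.125000.


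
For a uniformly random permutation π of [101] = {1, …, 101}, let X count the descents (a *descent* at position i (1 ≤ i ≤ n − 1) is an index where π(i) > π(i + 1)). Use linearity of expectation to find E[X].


Write X = Σ X_I over i = 1, …, 100, with X_I the indicator of one descent.
There are 100 indicators.
For each fixed i, the pair (π(i), π(i+1)) is a uniformly random ordered pair of distinct values from {1, …, 101}; by symmetry P[π(i) > π(i+1)] = 1/2.
By linearity: E[X] = 100 · (1/2) = (101 − 1) · (1/2) = 50 ≈ 50.0000.

E[X] = 50 = 50.0000.


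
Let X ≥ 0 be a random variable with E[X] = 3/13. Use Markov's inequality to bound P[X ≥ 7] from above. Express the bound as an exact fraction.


μ = E[X] = 3/13, a = 7.
Markov: P[X ≥ 7] ≤ μ/a = (3/13)/7 = 3/91.
Numerically: ≈ 0.033.
(Since a = 7 > μ = 0.231, the bound 3/91 is < 1 and informative.)

P[X ≥ 7] ≤ 3/91 ≈ 0.033.


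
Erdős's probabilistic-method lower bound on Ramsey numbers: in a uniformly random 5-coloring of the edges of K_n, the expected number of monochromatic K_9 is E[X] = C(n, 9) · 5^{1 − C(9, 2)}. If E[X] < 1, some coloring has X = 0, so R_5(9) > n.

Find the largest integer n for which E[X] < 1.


We need C(n, 9) · 5^{1 − 36} < 1, i.e. C(n, 9) < 5^{36 − 1} = 2910383045673370361328125.
Check values of n near the boundary:
  n = 2169: C(2169, 9) = 2879753360044504243499683; 2879753360044504243499683 < 2910383045673370361328125? YES
  n = 2170: C(2170, 9) = 2891746779868845075610510; 2891746779868845075610510 < 2910383045673370361328125? YES
  n = 2171: C(2171, 9) = 2903784578674959601827205; 2903784578674959601827205 < 2910383045673370361328125? YES
  n = 2172: C(2172, 9) = 2915866900084148060642020; 2915866900084148060642020 < 2910383045673370361328125? NO
  n = 2173: C(2173, 9) = 2927993888115921319674265; 2927993888115921319674265 < 2910383045673370361328125? NO
The largest n with C(n, 9) < 2910383045673370361328125 is n = 2171 (where E[X] = 580756915734991920365441/582076609134674072265625 ≈ 0.998). Hence R_5(9) > 2171, i.e. R_5(9) ≥ 2172.

Largest n = 2171; hence R_5(9) > 2171.


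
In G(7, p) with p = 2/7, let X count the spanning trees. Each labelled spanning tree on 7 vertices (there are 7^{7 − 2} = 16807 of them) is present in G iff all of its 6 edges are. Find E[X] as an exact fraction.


K_7 has 7^{7 − 2} = 16807 labelled spanning trees.
For each such spanning tree H, let X_H = 1 if all 6 edges of H are present in G. Then P[X_H = 1] = p^{6} = (2/7)^{6} = 64/117649.
By linearity: E[X] = Σ_H E[X_H] = 16807 · p^{6} = 16807 · 64/117649 = 64/7.
Numerically: E[X] ≈ 9.14.

E[X] = 16807 · (2/7)^{6} = 64/7 ≈ 9.14.


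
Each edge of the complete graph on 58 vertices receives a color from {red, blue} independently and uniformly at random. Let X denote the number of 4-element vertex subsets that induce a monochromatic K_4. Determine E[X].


Let X = Σ_S X_S over the C(58, 4) = 424270 subsets S of size 4, where X_S = 1 if the K_4 on S is monochromatic.
For a fixed S, the K_4 on S has C(4, 2) = 6 edges. P[all 6 edges red] = (1/2)^6, and likewise for blue, so P[monochromatic] = 2·(1/2)^6 = 2^{1 − 6} = 1/32.
By linearity of expectation: E[X] = C(58, 4) · 2^{1 − 6} = 424270 · 1/32 = 212135/16.
Numerically: E[X] ≈ 13258.4375.

E[X] = C(58,4)·2^(1−C(4,2)) = 212135/16 ≈ 13258.4375.


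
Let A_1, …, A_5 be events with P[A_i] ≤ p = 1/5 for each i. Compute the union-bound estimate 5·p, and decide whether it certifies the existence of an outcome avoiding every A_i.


Union bound: P[∪_{i=1}^{5} A_i] ≤ Σ_i P[A_i] ≤ 5·p = 5·(1/5) = 1.
Numerically: 1 ≈ 1.0000000.
Is 1 < 1? NO.
Since the bound 1 is ≥ 1, the union bound is uninformative here; it does NOT by itself certify existence.

5·p = 1 ≈ 1.0000000; existence NOT certified by the union bound.


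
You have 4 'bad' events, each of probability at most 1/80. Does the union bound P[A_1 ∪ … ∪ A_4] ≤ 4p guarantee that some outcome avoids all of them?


Union bound: P[∪_{i=1}^{4} A_i] ≤ Σ_i P[A_i] ≤ 4·p = 4·(1/80) = 1/20.
Numerically: 1/20 ≈ 0.05000.
Is 1/20 < 1? YES.
Since P[∪ A_i] ≤ 1/20 < 1, the complement has P[∩ A_i^c] ≥ 1 − 1/20 = 19/20 > 0, so some outcome avoids every A_i.

4·p = 1/20 ≈ 0.05000; existence CERTIFIED by the union bound.


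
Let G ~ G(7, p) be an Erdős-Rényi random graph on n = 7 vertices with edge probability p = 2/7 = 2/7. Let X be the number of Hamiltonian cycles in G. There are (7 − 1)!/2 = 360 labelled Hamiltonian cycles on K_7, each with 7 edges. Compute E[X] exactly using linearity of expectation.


K_7 has (7 − 1)!/2 = 360 labelled Hamiltonian cycles.
For each such Hamiltonian cycle H, let X_H = 1 if all 7 edges of H are present in G. Then P[X_H = 1] = p^{7} = (2/7)^{7} = 128/823543.
Summing the indicators: E[X] = Σ_H E[X_H] = 360 · p^{7} = 360 · 128/823543 = 46080/823543.
Numerically: E[X] ≈ 0.05595.

E[X] = 360 · (2/7)^{7} = 46080/823543 ≈ 0.05595.


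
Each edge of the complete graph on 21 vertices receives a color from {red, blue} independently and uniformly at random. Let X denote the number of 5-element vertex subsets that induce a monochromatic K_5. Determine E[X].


Let X = Σ_S X_S over the C(21, 5) = 20349 subsets S of size 5, where X_S = 1 if the K_5 on S is monochromatic.
For a fixed S, the K_5 on S has C(5, 2) = 10 edges. P[all 10 edges red] = (1/2)^10, and likewise for blue, so P[monochromatic] = 2·(1/2)^10 = 2^{1 − 10} = 1/512.
Summing: E[X] = C(21, 5) · 2^{1 − 10} = 20349 · 1/512 = 20349/512.
Numerically: E[X] ≈ 39.74414.

E[X] = C(21,5)·2^(1−C(5,2)) = 20349/512 ≈ 39.74414.


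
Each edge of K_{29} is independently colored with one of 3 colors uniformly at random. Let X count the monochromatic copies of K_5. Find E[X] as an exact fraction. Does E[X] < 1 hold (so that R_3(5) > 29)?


E[X] = C(29, 5) · 3^{1 − 10} = 118755 · 3^{−9} = 118755/19683.
As a reduced fraction: E[X] = 13195/2187 ≈ 6.03338.
Is E[X] < 1? NO.
Since E[X] ≥ 1, the first-moment bound is inconclusive at n = 29; it does NOT by itself certify R_3(5) > 29.

E[X] = 13195/2187 ≈ 6.03338; E[X] ≥ 1; first-moment method inconclusive here.


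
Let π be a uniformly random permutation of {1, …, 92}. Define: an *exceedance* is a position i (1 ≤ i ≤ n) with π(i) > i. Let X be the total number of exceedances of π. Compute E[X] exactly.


Write X = Σ_{i=1}^{92} X_i, where X_i = 1_{π(i) > i}.
For each fixed i, π(i) is uniform over {1, …, 92} (marginal of a uniform permutation), so P[π(i) > i] = (n − i)/n. Summing: Σ_{i=1}^{92} (n − i)/n = (0 + 1 + … + 91)/92 = 92(92 − 1)/(2·92) = (92 − 1)/2.
Hence E[X] = Σ_{i=1}^{92} (92 − i)/92 = 91/2 ≈ 45.50000.

E[X] = 91/2 = 45.50000.


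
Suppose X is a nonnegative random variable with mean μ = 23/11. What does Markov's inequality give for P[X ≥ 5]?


μ = E[X] = 23/11, a = 5.
Markov: P[X ≥ 5] ≤ μ/a = (23/11)/5 = 23/55.
Numerically: ≈ 0.41818.
(Since a = 5 > μ = 2.09091, the bound 23/55 is < 1 and informative.)

P[X ≥ 5] ≤ 23/55 ≈ 0.41818.


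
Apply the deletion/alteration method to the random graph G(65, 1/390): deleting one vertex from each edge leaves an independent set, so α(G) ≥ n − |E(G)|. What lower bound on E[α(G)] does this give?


E[|E(G)|] = C(65, 2)·p = 2080 · (1/390) = 16/3.
E[α(G)] ≥ n − E[|E(G)|] = 65 − 16/3 = 179/3.
Numerically: ≈ 59.667.
(This is only a lower bound; the true E[α(G)] may be larger.)

E[α(G)] ≥ 179/3 ≈ 59.667.


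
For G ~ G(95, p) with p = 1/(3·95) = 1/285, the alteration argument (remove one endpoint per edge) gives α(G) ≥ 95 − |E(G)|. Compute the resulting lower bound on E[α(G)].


E[|E(G)|] = C(95, 2)·p = 4465 · (1/285) = 47/3.
E[α(G)] ≥ n − E[|E(G)|] = 95 − 47/3 = 238/3.
Numerically: ≈ 79.333333.
(This is only a lower bound; the true E[α(G)] may be larger.)

E[α(G)] ≥ 238/3 ≈ 79.333333.


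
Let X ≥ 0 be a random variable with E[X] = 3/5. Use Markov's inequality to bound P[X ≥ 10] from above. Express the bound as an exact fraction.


μ = E[X] = 3/5, a = 10.
Markov: P[X ≥ 10] ≤ μ/a = (3/5)/10 = 3/50.
Numerically: ≈ 0.06000.
(Since a = 10 > μ = 0.60000, the bound 3/50 is < 1 and informative.)

P[X ≥ 10] ≤ 3/50 ≈ 0.06000.


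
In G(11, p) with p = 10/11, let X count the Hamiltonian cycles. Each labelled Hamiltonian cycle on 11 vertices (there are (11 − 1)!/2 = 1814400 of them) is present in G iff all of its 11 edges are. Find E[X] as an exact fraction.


K_11 has (11 − 1)!/2 = 1814400 labelled Hamiltonian cycles.
For each such Hamiltonian cycle H, let X_H = 1 if all 11 edges of H are present in G. Then P[X_H = 1] = p^{11} = (10/11)^{11} = 100000000000/285311670611.
By linearity: E[X] = Σ_H E[X_H] = 1814400 · p^{11} = 1814400 · 100000000000/285311670611 = 181440000000000000/285311670611.
Numerically: E[X] ≈ 635936.

E[X] = 1814400 · (10/11)^{11} = 181440000000000000/285311670611 ≈ 635936.


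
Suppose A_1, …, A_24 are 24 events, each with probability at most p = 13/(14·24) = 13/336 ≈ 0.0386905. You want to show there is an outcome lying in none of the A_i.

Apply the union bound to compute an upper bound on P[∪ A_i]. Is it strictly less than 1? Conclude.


Union bound: P[∪_{i=1}^{24} A_i] ≤ Σ_i P[A_i] ≤ 24·p = 24·(13/336) = 13/14.
Numerically: 13/14 ≈ 0.9285714.
Is 13/14 < 1? YES.
Since P[∪ A_i] ≤ 13/14 < 1, the complement has P[∩ A_i^c] ≥ 1 − 13/14 = 1/14 > 0, so some outcome avoids every A_i.

24·p = 13/14 ≈ 0.9285714; existence CERTIFIED by the union bound.


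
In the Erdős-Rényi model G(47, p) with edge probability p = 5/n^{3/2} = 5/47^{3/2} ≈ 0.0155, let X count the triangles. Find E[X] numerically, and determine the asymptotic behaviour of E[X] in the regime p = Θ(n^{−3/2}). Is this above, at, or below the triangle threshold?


Number of potential triangles: C(47, 3) = 16215.
Each occurs with probability p³ ≈ (0.0155)³ ≈ 3.73654e-06.
By linearity: E[X] = C(47, 3)·p³ ≈ 16215 · 3.73654e-06 ≈ 0.061.
Since α = 3/2 > 1, p = c/n^{3/2} = o(1/n) is below the triangle threshold p ~ 1/n. Asymptotically E[X] ~ (c³/6)·n^{3(1−α)} = (5³/6)·n^{-1.5} → 0, so by Markov's inequality G has no triangles w.h.p.

E[X] ≈ 0.061; in regime p = Θ(1/n^{3/2}) E[X] tends to 0 (below the triangle threshold p ~ 1/n).


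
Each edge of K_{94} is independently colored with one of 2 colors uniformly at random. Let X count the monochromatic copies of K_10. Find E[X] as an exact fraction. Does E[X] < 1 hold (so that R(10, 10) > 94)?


E[X] = C(94, 10) · 2^{1 − 45} = 9041256841903 · 2^{−44} = 9041256841903/17592186044416.
As a reduced fraction: E[X] = 9041256841903/17592186044416 ≈ 0.513936.
Is E[X] < 1? YES.
Since E[X] < 1, there exists a 2-coloring of K_{94} with no monochromatic K_10; hence R(10, 10) > 94.

E[X] = 9041256841903/17592186044416 ≈ 0.513936; E[X] < 1, so R(10, 10) > 94.


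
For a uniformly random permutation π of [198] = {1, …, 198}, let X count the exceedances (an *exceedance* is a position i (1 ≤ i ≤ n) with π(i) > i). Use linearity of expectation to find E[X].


Write X = Σ_{i=1}^{198} X_i, where X_i = 1_{π(i) > i}.
For each fixed i, π(i) is uniform over {1, …, 198} (marginal of a uniform permutation), so P[π(i) > i] = (n − i)/n. Summing: Σ_{i=1}^{198} (n − i)/n = (0 + 1 + … + 197)/198 = 198(198 − 1)/(2·198) = (198 − 1)/2.
Hence E[X] = Σ_{i=1}^{198} (198 − i)/198 = 197/2 ≈ 98.50000.

E[X] = 197/2 = 98.50000.


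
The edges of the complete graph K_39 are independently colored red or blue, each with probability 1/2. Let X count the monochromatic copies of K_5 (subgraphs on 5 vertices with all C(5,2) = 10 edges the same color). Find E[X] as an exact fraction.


Let X = Σ_S X_S over the C(39, 5) = 575757 subsets S of size 5, where X_S = 1 if the K_5 on S is monochromatic.
For a fixed S, the K_5 on S has C(5, 2) = 10 edges. P[all 10 edges red] = (1/2)^10, and likewise for blue, so P[monochromatic] = 2·(1/2)^10 = 2^{1 − 10} = 1/512.
By linearity: E[X] = C(39, 5) · 2^{1 − 10} = 575757 · 1/512 = 575757/512.
Numerically: E[X] ≈ 1124.5254.

E[X] = C(39,5)·2^(1−C(5,2)) = 575757/512 ≈ 1124.5254.


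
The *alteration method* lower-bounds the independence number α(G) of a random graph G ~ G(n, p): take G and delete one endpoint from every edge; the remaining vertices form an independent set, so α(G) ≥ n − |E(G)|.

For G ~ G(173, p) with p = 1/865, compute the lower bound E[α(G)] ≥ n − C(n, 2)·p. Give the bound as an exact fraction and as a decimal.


E[|E(G)|] = C(173, 2)·p = 14878 · (1/865) = 86/5.
E[α(G)] ≥ n − E[|E(G)|] = 173 − 86/5 = 779/5.
Numerically: ≈ 155.800.
(This is only a lower bound; the true E[α(G)] may be larger.)

E[α(G)] ≥ 779/5 ≈ 155.800.


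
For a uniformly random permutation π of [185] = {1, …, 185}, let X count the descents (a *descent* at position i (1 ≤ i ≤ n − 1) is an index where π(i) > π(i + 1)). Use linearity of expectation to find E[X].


Write X = Σ X_I over i = 1, …, 184, with X_I the indicator of one descent.
There are 184 indicators.
For each fixed i, the pair (π(i), π(i+1)) is a uniformly random ordered pair of distinct values from {1, …, 185}; by symmetry P[π(i) > π(i+1)] = 1/2.
By linearity: E[X] = 184 · (1/2) = (185 − 1) · (1/2) = 92 ≈ 92.000.

E[X] = 92 = 92.000.


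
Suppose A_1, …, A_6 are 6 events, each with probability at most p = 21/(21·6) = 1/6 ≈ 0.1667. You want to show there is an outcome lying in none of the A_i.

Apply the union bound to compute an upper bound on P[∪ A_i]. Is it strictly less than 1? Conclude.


Union bound: P[∪_{i=1}^{6} A_i] ≤ Σ_i P[A_i] ≤ 6·p = 6·(1/6) = 1.
Numerically: 1 ≈ 1.0000.
Is 1 < 1? NO.
Since the bound 1 is ≥ 1, the union bound is uninformative here; it does NOT by itself certify existence.

6·p = 1 ≈ 1.0000; existence NOT certified by the union bound.


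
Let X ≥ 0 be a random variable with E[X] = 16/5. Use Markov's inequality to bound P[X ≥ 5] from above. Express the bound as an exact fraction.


μ = E[X] = 16/5, a = 5.
Markov: P[X ≥ 5] ≤ μ/a = (16/5)/5 = 16/25.
Numerically: ≈ 0.64000.
(Since a = 5 > μ = 3.20000, the bound 16/25 is < 1 and informative.)

P[X ≥ 5] ≤ 16/25 ≈ 0.64000.


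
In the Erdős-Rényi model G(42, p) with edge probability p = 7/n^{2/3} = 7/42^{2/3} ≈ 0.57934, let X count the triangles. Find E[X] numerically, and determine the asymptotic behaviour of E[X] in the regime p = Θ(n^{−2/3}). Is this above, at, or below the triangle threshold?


Number of potential triangles: C(42, 3) = 11480.
Each occurs with probability p³ ≈ (0.57934)³ ≈ 1.9444444e-01.
By linearity: E[X] = C(42, 3)·p³ ≈ 11480 · 1.9444444e-01 ≈ 2232.22222.
Since α = 2/3 < 1, p = c/n^{2/3} ≫ 1/n is above the triangle threshold p ~ 1/n. Asymptotically E[X] ~ (c³/6)·n^{3(1−α)} = (7³/6)·n^{1} → ∞; triangles are abundant w.h.p.

E[X] ≈ 2232.22222; in regime p = Θ(1/n^{2/3}) E[X] diverges (above the triangle threshold p ~ 1/n).


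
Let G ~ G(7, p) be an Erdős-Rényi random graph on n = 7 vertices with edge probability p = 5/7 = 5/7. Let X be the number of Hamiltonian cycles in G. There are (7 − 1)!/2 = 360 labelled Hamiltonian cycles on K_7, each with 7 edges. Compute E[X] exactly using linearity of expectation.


K_7 has (7 − 1)!/2 = 360 labelled Hamiltonian cycles.
For each such Hamiltonian cycle H, let X_H = 1 if all 7 edges of H are present in G. Then P[X_H = 1] = p^{7} = (5/7)^{7} = 78125/823543.
Summing the indicators: E[X] = Σ_H E[X_H] = 360 · p^{7} = 360 · 78125/823543 = 28125000/823543.
Numerically: E[X] ≈ 34.15.

E[X] = 360 · (5/7)^{7} = 28125000/823543 ≈ 34.15.


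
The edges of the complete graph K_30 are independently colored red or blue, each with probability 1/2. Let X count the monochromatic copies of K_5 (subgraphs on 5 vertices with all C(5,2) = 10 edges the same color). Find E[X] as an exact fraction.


Let X = Σ_S X_S over the C(30, 5) = 142506 subsets S of size 5, where X_S = 1 if the K_5 on S is monochromatic.
For a fixed S, the K_5 on S has C(5, 2) = 10 edges. P[all 10 edges red] = (1/2)^10, and likewise for blue, so P[monochromatic] = 2·(1/2)^10 = 2^{1 − 10} = 1/512.
By linearity of expectation: E[X] = C(30, 5) · 2^{1 − 10} = 142506 · 1/512 = 71253/256.
Numerically: E[X] ≈ 278.332.

E[X] = C(30,5)·2^(1−C(5,2)) = 71253/256 ≈ 278.332.


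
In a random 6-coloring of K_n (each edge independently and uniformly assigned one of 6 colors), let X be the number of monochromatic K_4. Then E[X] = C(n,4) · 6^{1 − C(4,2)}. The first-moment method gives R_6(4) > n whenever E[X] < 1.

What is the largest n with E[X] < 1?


We need C(n, 4) · 6^{1 − 6} < 1, i.e. C(n, 4) < 6^{6 − 1} = 7776.
Check values of n near the boundary:
  n = 17: C(17, 4) = 2380; 2380 < 7776? YES
  n = 18: C(18, 4) = 3060; 3060 < 7776? YES
  n = 19: C(19, 4) = 3876; 3876 < 7776? YES
  n = 20: C(20, 4) = 4845; 4845 < 7776? YES
  n = 21: C(21, 4) = 5985; 5985 < 7776? YES
  n = 22: C(22, 4) = 7315; 7315 < 7776? YES
  n = 23: C(23, 4) = 8855; 8855 < 7776? NO
  n = 24: C(24, 4) = 10626; 10626 < 7776? NO
  n = 25: C(25, 4) = 12650; 12650 < 7776? NO
The largest n with C(n, 4) < 7776 is n = 22 (where E[X] = 7315/7776 ≈ 0.9407). Hence R_6(4) > 22, i.e. R_6(4) ≥ 23.

Largest n = 22; hence R_6(4) > 22.


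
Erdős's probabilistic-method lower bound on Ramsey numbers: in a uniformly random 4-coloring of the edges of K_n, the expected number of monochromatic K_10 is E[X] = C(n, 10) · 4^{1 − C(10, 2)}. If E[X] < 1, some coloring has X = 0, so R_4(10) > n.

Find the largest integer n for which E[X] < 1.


We need C(n, 10) · 4^{1 − 45} < 1, i.e. C(n, 10) < 4^{45 − 1} = 309485009821345068724781056.
Check values of n near the boundary:
  n = 2018: C(2018, 10) = 301820606687612220663963508; 301820606687612220663963508 < 309485009821345068724781056? YES
  n = 2019: C(2019, 10) = 303322949179835278009229628; 303322949179835278009229628 < 309485009821345068724781056? YES
  n = 2020: C(2020, 10) = 304832018578739931133653656; 304832018578739931133653656 < 309485009821345068724781056? YES
  n = 2021: C(2021, 10) = 306347841644770462864800616; 306347841644770462864800616 < 309485009821345068724781056? YES
  n = 2022: C(2022, 10) = 307870445231474093395937796; 307870445231474093395937796 < 309485009821345068724781056? YES
  n = 2023: C(2023, 10) = 309399856285778485315440716; 309399856285778485315440716 < 309485009821345068724781056? YES
  n = 2024: C(2024, 10) = 310936101848269937576192656; 310936101848269937576192656 < 309485009821345068724781056? NO
  n = 2025: C(2025, 10) = 312479209053472269772600560; 312479209053472269772600560 < 309485009821345068724781056? NO
The largest n with C(n, 10) < 309485009821345068724781056 is n = 2023 (where E[X] = 77349964071444621328860179/77371252455336267181195264 ≈ 0.9997249). Hence R_4(10) > 2023, i.e. R_4(10) ≥ 2024.

Largest n = 2023; hence R_4(10) > 2023.


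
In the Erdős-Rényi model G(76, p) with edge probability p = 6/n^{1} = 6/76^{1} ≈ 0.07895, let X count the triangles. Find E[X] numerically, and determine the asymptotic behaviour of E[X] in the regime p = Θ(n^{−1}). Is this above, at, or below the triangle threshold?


Number of potential triangles: C(76, 3) = 70300.
Each occurs with probability p³ ≈ (0.07895)³ ≈ 4.920542e-04.
By linearity: E[X] = C(76, 3)·p³ ≈ 70300 · 4.920542e-04 ≈ 34.5914.
Here α = 1, so p = 6/n is exactly at the triangle threshold p ~ 1/n. Asymptotically E[X] → c³/6 = 6³/6 = 36 ≈ 36.0000, a bounded constant. In this regime the triangle count is asymptotically Poisson(c³/6).

E[X] ≈ 34.5914; in regime p = Θ(1/n^{1}) E[X] stays bounded (at the triangle threshold p ~ 1/n).


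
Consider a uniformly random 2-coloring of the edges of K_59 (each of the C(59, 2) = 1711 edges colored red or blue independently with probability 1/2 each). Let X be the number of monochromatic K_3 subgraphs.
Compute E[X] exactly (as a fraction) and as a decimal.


Let X = Σ_S X_S over the C(59, 3) = 32509 subsets S of size 3, where X_S = 1 if the K_3 on S is monochromatic.
For a fixed S, the K_3 on S has C(3, 2) = 3 edges. P[all 3 edges red] = (1/2)^3, and likewise for blue, so P[monochromatic] = 2·(1/2)^3 = 2^{1 − 3} = 1/4.
By linearity: E[X] = C(59, 3) · 2^{1 − 3} = 32509 · 1/4 = 32509/4.
Numerically: E[X] ≈ 8127.25000.

E[X] = C(59,3)·2^(1−C(3,2)) = 32509/4 ≈ 8127.25000.


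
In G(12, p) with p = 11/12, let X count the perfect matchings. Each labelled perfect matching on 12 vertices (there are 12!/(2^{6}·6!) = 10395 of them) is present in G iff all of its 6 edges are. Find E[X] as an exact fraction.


K_12 has 12!/(2^{6}·6!) = 10395 labelled perfect matchings.
For each such perfect matching H, let X_H = 1 if all 6 edges of H are present in G. Then P[X_H = 1] = p^{6} = (11/12)^{6} = 1771561/2985984.
Summing the indicators: E[X] = Σ_H E[X_H] = 10395 · p^{6} = 10395 · 1771561/2985984 = 682050985/110592.
Numerically: E[X] ≈ 6167.3.

E[X] = 10395 · (11/12)^{6} = 682050985/110592 ≈ 6167.3.


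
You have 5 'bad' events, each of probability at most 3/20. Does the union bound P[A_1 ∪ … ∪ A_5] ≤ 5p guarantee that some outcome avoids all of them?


Union bound: P[∪_{i=1}^{5} A_i] ≤ Σ_i P[A_i] ≤ 5·p = 5·(3/20) = 3/4.
Numerically: 3/4 ≈ 0.7500000.
Is 3/4 < 1? YES.
Since P[∪ A_i] ≤ 3/4 < 1, the complement has P[∩ A_i^c] ≥ 1 − 3/4 = 1/4 > 0, so some outcome avoids every A_i.

5·p = 3/4 ≈ 0.7500000; existence CERTIFIED by the union bound.


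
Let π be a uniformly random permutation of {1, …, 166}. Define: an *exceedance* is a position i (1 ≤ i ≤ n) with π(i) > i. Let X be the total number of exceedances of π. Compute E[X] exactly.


Write X = Σ_{i=1}^{166} X_i, where X_i = 1_{π(i) > i}.
For each fixed i, π(i) is uniform over {1, …, 166} (marginal of a uniform permutation), so P[π(i) > i] = (n − i)/n. Summing: Σ_{i=1}^{166} (n − i)/n = (0 + 1 + … + 165)/166 = 166(166 − 1)/(2·166) = (166 − 1)/2.
Hence E[X] = Σ_{i=1}^{166} (166 − i)/166 = 165/2 ≈ 82.50000.

E[X] = 165/2 = 82.50000.


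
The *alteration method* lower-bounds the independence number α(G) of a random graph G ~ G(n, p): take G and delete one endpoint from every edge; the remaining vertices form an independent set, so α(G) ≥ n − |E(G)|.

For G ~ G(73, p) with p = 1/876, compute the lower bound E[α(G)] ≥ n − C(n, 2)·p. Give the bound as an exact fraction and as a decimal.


E[|E(G)|] = C(73, 2)·p = 2628 · (1/876) = 3.
E[α(G)] ≥ n − E[|E(G)|] = 73 − 3 = 70.
Numerically: ≈ 70.00000.
(This is only a lower bound; the true E[α(G)] may be larger.)

E[α(G)] ≥ 70 ≈ 70.00000.


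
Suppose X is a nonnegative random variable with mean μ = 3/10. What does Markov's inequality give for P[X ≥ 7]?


μ = E[X] = 3/10, a = 7.
Markov: P[X ≥ 7] ≤ μ/a = (3/10)/7 = 3/70.
Numerically: ≈ 0.042857.
(Since a = 7 > μ = 0.300000, the bound 3/70 is < 1 and informative.)

P[X ≥ 7] ≤ 3/70 ≈ 0.042857.


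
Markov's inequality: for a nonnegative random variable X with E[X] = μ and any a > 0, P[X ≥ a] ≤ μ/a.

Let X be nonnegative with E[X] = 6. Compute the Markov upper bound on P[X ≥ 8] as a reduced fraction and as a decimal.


μ = E[X] = 6, a = 8.
Markov: P[X ≥ 8] ≤ μ/a = (6)/8 = 3/4.
Numerically: ≈ 0.7500.
(Since a = 8 > μ = 6.0000, the bound 3/4 is < 1 and informative.)

P[X ≥ 8] ≤ 3/4 ≈ 0.7500.


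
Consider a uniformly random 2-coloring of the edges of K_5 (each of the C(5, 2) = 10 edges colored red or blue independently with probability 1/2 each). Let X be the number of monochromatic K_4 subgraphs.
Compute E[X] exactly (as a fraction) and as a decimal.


Let X = Σ_S X_S over the C(5, 4) = 5 subsets S of size 4, where X_S = 1 if the K_4 on S is monochromatic.
For a fixed S, the K_4 on S has C(4, 2) = 6 edges. P[all 6 edges red] = (1/2)^6, and likewise for blue, so P[monochromatic] = 2·(1/2)^6 = 2^{1 − 6} = 1/32.
Summing: E[X] = C(5, 4) · 2^{1 − 6} = 5 · 1/32 = 5/32.
Numerically: E[X] ≈ 0.156.

E[X] = C(5,4)·2^(1−C(4,2)) = 5/32 ≈ 0.156.


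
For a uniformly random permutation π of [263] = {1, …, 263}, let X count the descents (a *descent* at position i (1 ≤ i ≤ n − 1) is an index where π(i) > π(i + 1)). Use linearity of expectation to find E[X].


Write X = Σ X_I over i = 1, …, 262, with X_I the indicator of one descent.
There are 262 indicators.
For each fixed i, the pair (π(i), π(i+1)) is a uniformly random ordered pair of distinct values from {1, …, 263}; by symmetry P[π(i) > π(i+1)] = 1/2.
By linearity: E[X] = 262 · (1/2) = (263 − 1) · (1/2) = 131 ≈ 131.000.

E[X] = 131 = 131.000.


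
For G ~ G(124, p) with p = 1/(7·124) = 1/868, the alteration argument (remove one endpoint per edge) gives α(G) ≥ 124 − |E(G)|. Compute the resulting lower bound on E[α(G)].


E[|E(G)|] = C(124, 2)·p = 7626 · (1/868) = 123/14.
E[α(G)] ≥ n − E[|E(G)|] = 124 − 123/14 = 1613/14.
Numerically: ≈ 115.21429.
(This is only a lower bound; the true E[α(G)] may be larger.)

E[α(G)] ≥ 1613/14 ≈ 115.21429.


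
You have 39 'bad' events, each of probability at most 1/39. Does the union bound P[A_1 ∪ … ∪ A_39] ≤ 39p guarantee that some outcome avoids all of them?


Union bound: P[∪_{i=1}^{39} A_i] ≤ Σ_i P[A_i] ≤ 39·p = 39·(1/39) = 1.
Numerically: 1 ≈ 1.000000.
Is 1 < 1? NO.
Since the bound 1 is ≥ 1, the union bound is uninformative here; it does NOT by itself certify existence.

39·p = 1 ≈ 1.000000; existence NOT certified by the union bound.


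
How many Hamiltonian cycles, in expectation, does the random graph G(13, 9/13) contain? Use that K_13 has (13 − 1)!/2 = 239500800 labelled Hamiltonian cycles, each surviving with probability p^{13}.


K_13 has (13 − 1)!/2 = 239500800 labelled Hamiltonian cycles.
For each such Hamiltonian cycle H, let X_H = 1 if all 13 edges of H are present in G. Then P[X_H = 1] = p^{13} = (9/13)^{13} = 2541865828329/302875106592253.
Summing the indicators: E[X] = Σ_H E[X_H] = 239500800 · p^{13} = 239500800 · 2541865828329/302875106592253 = 608778899377458163200/302875106592253.
Numerically: E[X] ≈ 2.01e+06.

E[X] = 239500800 · (9/13)^{13} = 608778899377458163200/302875106592253 ≈ 2.01e+06.


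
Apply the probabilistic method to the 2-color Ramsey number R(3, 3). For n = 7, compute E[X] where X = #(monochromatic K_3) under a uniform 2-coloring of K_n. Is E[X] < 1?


E[X] = C(7, 3) · 2^{1 − 3} = 35 · 2^{−2} = 35/4.
As a reduced fraction: E[X] = 35/4 ≈ 8.750000.
Is E[X] < 1? NO.
Since E[X] ≥ 1, the first-moment bound is inconclusive at n = 7; it does NOT by itself certify R(3, 3) > 7.

E[X] = 35/4 ≈ 8.750000; E[X] ≥ 1; first-moment method inconclusive here.


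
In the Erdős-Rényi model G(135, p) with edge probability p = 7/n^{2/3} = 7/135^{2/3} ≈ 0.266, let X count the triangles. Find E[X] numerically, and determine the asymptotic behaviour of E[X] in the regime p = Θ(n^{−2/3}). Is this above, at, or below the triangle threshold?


Number of potential triangles: C(135, 3) = 400995.
Each occurs with probability p³ ≈ (0.266)³ ≈ 1.88203e-02.
By linearity: E[X] = C(135, 3)·p³ ≈ 400995 · 1.88203e-02 ≈ 7546.847.
Since α = 2/3 < 1, p = c/n^{2/3} ≫ 1/n is above the triangle threshold p ~ 1/n. Asymptotically E[X] ~ (c³/6)·n^{3(1−α)} = (7³/6)·n^{1} → ∞; triangles are abundant w.h.p.

E[X] ≈ 7546.847; in regime p = Θ(1/n^{2/3}) E[X] diverges (above the triangle threshold p ~ 1/n).


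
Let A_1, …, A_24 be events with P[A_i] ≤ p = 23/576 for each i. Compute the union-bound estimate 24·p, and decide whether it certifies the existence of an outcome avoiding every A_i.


Union bound: P[∪_{i=1}^{24} A_i] ≤ Σ_i P[A_i] ≤ 24·p = 24·(23/576) = 23/24.
Numerically: 23/24 ≈ 0.9583333.
Is 23/24 < 1? YES.
Since P[∪ A_i] ≤ 23/24 < 1, the complement has P[∩ A_i^c] ≥ 1 − 23/24 = 1/24 > 0, so some outcome avoids every A_i.

24·p = 23/24 ≈ 0.9583333; existence CERTIFIED by the union bound.


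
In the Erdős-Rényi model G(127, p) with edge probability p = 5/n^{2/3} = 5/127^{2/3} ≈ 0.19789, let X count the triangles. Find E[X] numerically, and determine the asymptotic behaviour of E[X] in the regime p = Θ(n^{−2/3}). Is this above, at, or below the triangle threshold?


Number of potential triangles: C(127, 3) = 333375.
Each occurs with probability p³ ≈ (0.19789)³ ≈ 7.7500155e-03.
By linearity: E[X] = C(127, 3)·p³ ≈ 333375 · 7.7500155e-03 ≈ 2583.66142.
Since α = 2/3 < 1, p = c/n^{2/3} ≫ 1/n is above the triangle threshold p ~ 1/n. Asymptotically E[X] ~ (c³/6)·n^{3(1−α)} = (5³/6)·n^{1} → ∞; triangles are abundant w.h.p.

E[X] ≈ 2583.66142; in regime p = Θ(1/n^{2/3}) E[X] diverges (above the triangle threshold p ~ 1/n).


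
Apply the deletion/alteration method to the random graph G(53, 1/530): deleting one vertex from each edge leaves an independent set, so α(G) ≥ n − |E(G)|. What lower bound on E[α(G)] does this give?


E[|E(G)|] = C(53, 2)·p = 1378 · (1/530) = 13/5.
E[α(G)] ≥ n − E[|E(G)|] = 53 − 13/5 = 252/5.
Numerically: ≈ 50.4000.
(This is only a lower bound; the true E[α(G)] may be larger.)

E[α(G)] ≥ 252/5 ≈ 50.4000.


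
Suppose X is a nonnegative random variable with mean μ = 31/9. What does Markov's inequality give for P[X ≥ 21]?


μ = E[X] = 31/9, a = 21.
Markov: P[X ≥ 21] ≤ μ/a = (31/9)/21 = 31/189.
Numerically: ≈ 0.164.
(Since a = 21 > μ = 3.444, the bound 31/189 is < 1 and informative.)

P[X ≥ 21] ≤ 31/189 ≈ 0.164.


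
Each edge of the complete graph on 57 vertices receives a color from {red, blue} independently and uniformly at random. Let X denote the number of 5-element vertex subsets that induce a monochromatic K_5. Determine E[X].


Let X = Σ_S X_S over the C(57, 5) = 4187106 subsets S of size 5, where X_S = 1 if the K_5 on S is monochromatic.
For a fixed S, the K_5 on S has C(5, 2) = 10 edges. P[all 10 edges red] = (1/2)^10, and likewise for blue, so P[monochromatic] = 2·(1/2)^10 = 2^{1 − 10} = 1/512.
By linearity: E[X] = C(57, 5) · 2^{1 − 10} = 4187106 · 1/512 = 2093553/256.
Numerically: E[X] ≈ 8177.941406.

E[X] = C(57,5)·2^(1−C(5,2)) = 2093553/256 ≈ 8177.941406.


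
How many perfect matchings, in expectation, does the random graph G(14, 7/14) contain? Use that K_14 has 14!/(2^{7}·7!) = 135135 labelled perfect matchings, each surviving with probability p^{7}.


K_14 has 14!/(2^{7}·7!) = 135135 labelled perfect matchings.
For each such perfect matching H, let X_H = 1 if all 7 edges of H are present in G. Then P[X_H = 1] = p^{7} = (1/2)^{7} = 1/128.
By linearity of expectation: E[X] = Σ_H E[X_H] = 135135 · p^{7} = 135135 · 1/128 = 135135/128.
Numerically: E[X] ≈ 1.06e+03.

E[X] = 135135 · (1/2)^{7} = 135135/128 ≈ 1.06e+03.


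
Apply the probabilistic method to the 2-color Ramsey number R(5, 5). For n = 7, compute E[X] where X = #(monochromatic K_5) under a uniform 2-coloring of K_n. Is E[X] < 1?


E[X] = C(7, 5) · 2^{1 − 10} = 21 · 2^{−9} = 21/512.
As a reduced fraction: E[X] = 21/512 ≈ 0.0410.
Is E[X] < 1? YES.
Since E[X] < 1, there exists a 2-coloring of K_{7} with no monochromatic K_5; hence R(5, 5) > 7.

E[X] = 21/512 ≈ 0.0410; E[X] < 1, so R(5, 5) > 7.
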